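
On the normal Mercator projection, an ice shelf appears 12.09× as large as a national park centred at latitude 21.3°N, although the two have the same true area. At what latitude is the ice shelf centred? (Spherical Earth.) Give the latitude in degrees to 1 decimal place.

Mercator areal scale is sec²φ, so apparent-area ratio = sec²φ₁ / sec²φ₂ = cos²φ₂ / cos²φ₁.
cos²φ₂ / cos²φ₁ = 12.09  ⇒  cos φ₁ = cos 21.3° / √12.09 = 0.9317/3.477 = 0.2680.
φ₁ = arccos(0.2680) ≈ 74.5°.

74.5°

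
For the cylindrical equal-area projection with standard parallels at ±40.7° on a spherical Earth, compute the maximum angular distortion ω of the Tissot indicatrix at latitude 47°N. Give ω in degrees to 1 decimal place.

Cylindrical equal-area (φ₀ = 40.7°): h = cos φ / cos 40.7° along meridians, k = cos 40.7° / cos φ along parallels; h·k = 1.
At 47°: h = 0.8996, k = 1.112; principal scales a = 1.112, b = 0.8996.
sin(ω/2) = (a − b)/(a + b) = 0.2121/2.011 = 0.1054, so ω = 2 arcsin(0.1054) ≈ 12.1°.

12.1°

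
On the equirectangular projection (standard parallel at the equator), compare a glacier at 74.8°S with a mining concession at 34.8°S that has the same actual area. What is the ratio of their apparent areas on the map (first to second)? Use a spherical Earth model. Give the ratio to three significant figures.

Plate carrée maps x = Rλ, y = Rφ. The meridian scale is h = 1 and the parallel scale is k = 1/cos φ = sec φ.
Areal scale at 74.8°: h·k = 1.000 × 3.814 = 3.814.
Areal scale at 34.8°: h·k = 1.000 × 1.218 = 1.218.
Ratio = 3.814/1.218 ≈ 3.13.

3.13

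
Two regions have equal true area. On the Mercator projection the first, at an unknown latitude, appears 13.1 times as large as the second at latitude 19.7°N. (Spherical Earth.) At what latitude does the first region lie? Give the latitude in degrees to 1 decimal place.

74.9°

On Mercator, (apparent₁)/(apparent₂) = sec²φ₁ / sec²φ₂ when true areas are equal.
cos²φ₂ / cos²φ₁ = 13.1  ⇒  cos φ₁ = cos 19.7° / √13.1 = 0.9415/3.619 = 0.2601.
φ₁ = arccos(0.2601) ≈ 74.9°.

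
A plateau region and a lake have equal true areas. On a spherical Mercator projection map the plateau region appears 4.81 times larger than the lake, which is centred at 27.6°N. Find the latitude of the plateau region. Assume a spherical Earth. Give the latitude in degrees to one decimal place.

On Mercator, (apparent₁)/(apparent₂) = sec²φ₁ / sec²φ₂ when true areas are equal.
cos²φ₂ / cos²φ₁ = 4.81  ⇒  cos φ₁ = cos 27.6° / √4.81 = 0.8862/2.193 = 0.4041.
φ₁ = arccos(0.4041) ≈ 66.2°.

66.2°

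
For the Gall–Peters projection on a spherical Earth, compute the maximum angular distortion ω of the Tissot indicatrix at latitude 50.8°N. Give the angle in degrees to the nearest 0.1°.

12.8°

The Gall–Peters projection is cylindrical equal-area with φ₀ = 45°. For cylindrical equal-area with standard parallel φ₀, h = cos φ / cos φ₀ and k = cos φ₀ / cos φ, so h·k = 1.
At 50.8°: h = 0.8938, k = 1.119; principal scales a = 1.119, b = 0.8938.
sin(ω/2) = (a − b)/(a + b) = 0.2250/2.013 = 0.1118, so ω = 2 arcsin(0.1118) ≈ 12.8°.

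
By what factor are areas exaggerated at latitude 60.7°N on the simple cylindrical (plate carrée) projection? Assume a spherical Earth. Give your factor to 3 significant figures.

2.04

In the plate carrée (x = Rλ, y = Rφ), meridians are true-scale (h = 1) and parallels are stretched by k = sec φ.
Areal scale = h·k = 1 × sec φ; at 60.7°, h = 1.000, k = 2.043, so h·k = 2.043.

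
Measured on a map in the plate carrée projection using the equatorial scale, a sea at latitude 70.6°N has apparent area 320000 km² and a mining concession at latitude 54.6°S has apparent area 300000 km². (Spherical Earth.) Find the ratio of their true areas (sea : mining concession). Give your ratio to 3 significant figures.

0.612

On the plate carrée, areal scale = h·k = 1 × sec φ, so true area = apparent × cos φ.
True area of sea: 320000 × cos(70.6°) = 320000 × 0.3322 = 106300 km².
True area of mining concession: 300000 × cos(54.6°) = 300000 × 0.5793 = 173800 km².
Ratio = 106300 / 173800 ≈ 0.612.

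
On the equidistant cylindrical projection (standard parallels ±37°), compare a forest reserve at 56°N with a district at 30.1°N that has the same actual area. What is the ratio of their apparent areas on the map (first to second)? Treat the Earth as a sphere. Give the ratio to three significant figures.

1.55

With standard parallel φ₀ = 37°, the equirectangular projection gives x = Rλ cos φ₀, y = Rφ, so h = 1 and k = cos 37° / cos φ.
Areal scale at 56°: h·k = 1.000 × 1.428 = 1.428.
Areal scale at 30.1°: h·k = 1.000 × 0.9231 = 0.9231.
Ratio = 1.428/0.9231 ≈ 1.55.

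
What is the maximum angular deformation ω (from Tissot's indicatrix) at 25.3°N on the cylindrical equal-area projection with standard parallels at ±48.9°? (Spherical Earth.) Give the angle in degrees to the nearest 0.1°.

35.9°

A cylindrical equal-area projection with standard parallel φ₀ has meridian scale h = cos φ / cos φ₀ and parallel scale k = cos φ₀ / cos φ (so areas are preserved, h·k = 1).
At 25.3°: h = 1.375, k = 0.7271; principal scales a = 1.375, b = 0.7271.
sin(ω/2) = (a − b)/(a + b) = 0.6482/2.102 = 0.3083, so ω = 2 arcsin(0.3083) ≈ 35.9°.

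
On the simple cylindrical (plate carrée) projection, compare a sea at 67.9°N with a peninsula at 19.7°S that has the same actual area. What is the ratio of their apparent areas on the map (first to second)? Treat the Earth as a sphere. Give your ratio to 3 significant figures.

2.50

Plate carrée maps x = Rλ, y = Rφ. The meridian scale is h = 1 and the parallel scale is k = 1/cos φ = sec φ.
Areal scale at 67.9°: h·k = 1.000 × 2.658 = 2.658.
Areal scale at 19.7°: h·k = 1.000 × 1.062 = 1.062.
Ratio = 2.658/1.062 ≈ 2.50.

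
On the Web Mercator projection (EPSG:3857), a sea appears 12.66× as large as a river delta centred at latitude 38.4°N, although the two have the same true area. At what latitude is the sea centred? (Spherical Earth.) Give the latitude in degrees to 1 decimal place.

For equal true areas on Mercator, apparent areas scale as sec²φ, so the ratio is cos²φ₂ / cos²φ₁.
cos²φ₂ / cos²φ₁ = 12.66  ⇒  cos φ₁ = cos 38.4° / √12.66 = 0.7837/3.558 = 0.2203.
φ₁ = arccos(0.2203) ≈ 77.3°.

77.3°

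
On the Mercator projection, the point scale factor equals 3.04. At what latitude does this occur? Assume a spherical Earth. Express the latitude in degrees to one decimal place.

70.8°

Mercator scale is k = sec φ = 1/cos φ.
1/cos φ = 3.04  ⇒  cos φ = 0.3289  ⇒  φ = arccos(0.3289) ≈ 70.8°.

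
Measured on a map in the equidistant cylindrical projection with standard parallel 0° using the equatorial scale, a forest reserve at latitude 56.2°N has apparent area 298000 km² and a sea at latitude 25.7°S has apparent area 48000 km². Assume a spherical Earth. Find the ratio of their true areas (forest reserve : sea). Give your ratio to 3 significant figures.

Plate carrée has h = 1 and k = sec φ, giving areal scale sec φ; true area = (apparent area) · cos φ.
True area of forest reserve: 298000 × cos(56.2°) = 298000 × 0.5563 = 165800 km².
True area of sea: 48000 × cos(25.7°) = 48000 × 0.9011 = 43250 km².
Ratio = 165800 / 43250 ≈ 3.83.

3.83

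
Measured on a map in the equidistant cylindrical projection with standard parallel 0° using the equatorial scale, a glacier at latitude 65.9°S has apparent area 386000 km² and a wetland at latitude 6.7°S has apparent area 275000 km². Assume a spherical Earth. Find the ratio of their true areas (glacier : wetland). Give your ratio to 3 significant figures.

0.577

Plate carrée has h = 1 and k = sec φ, giving areal scale sec φ; true area = (apparent area) · cos φ.
True area of glacier: 386000 × cos(65.9°) = 386000 × 0.4083 = 157600 km².
True area of wetland: 275000 × cos(6.7°) = 275000 × 0.9932 = 273100 km².
Ratio = 157600 / 273100 ≈ 0.577.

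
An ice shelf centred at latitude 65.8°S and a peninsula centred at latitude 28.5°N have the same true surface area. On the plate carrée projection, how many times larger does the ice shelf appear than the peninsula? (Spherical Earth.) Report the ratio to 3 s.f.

2.14

In the plate carrée (x = Rλ, y = Rφ), meridians are true-scale (h = 1) and parallels are stretched by k = sec φ.
Areal scale at 65.8°: h·k = 1.000 × 2.439 = 2.439.
Areal scale at 28.5°: h·k = 1.000 × 1.138 = 1.138.
Ratio = 2.439/1.138 ≈ 2.14.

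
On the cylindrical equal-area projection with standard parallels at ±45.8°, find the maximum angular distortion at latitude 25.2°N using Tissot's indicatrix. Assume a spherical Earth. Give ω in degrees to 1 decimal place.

29.5°

A cylindrical equal-area projection with standard parallel φ₀ has meridian scale h = cos φ / cos φ₀ and parallel scale k = cos φ₀ / cos φ (so areas are preserved, h·k = 1).
At 25.2°: h = 1.298, k = 0.7705; principal scales a = 1.298, b = 0.7705.
sin(ω/2) = (a − b)/(a + b) = 0.5274/2.068 = 0.2550, so ω = 2 arcsin(0.2550) ≈ 29.5°.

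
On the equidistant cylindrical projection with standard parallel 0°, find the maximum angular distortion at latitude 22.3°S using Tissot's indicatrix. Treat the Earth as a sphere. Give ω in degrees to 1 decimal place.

In the plate carrée (x = Rλ, y = Rφ), meridians are true-scale (h = 1) and parallels are stretched by k = sec φ.
At 22.3°: h = 1.000, k = 1.081; principal scales a = 1.081, b = 1.000.
sin(ω/2) = (a − b)/(a + b) = 0.08084/2.081 = 0.03885, so ω = 2 arcsin(0.03885) ≈ 4.5°.

4.5°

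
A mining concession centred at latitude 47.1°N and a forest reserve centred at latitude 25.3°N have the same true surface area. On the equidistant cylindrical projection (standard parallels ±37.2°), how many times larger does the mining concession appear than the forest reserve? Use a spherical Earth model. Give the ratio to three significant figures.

1.33

The equidistant cylindrical projection with φ₀ = 37.2° has h = 1 (meridians true) and k = cos φ₀ / cos φ along parallels.
Areal scale at 47.1°: h·k = 1.000 × 1.170 = 1.170.
Areal scale at 25.3°: h·k = 1.000 × 0.8810 = 0.8810.
Ratio = 1.170/0.8810 ≈ 1.33.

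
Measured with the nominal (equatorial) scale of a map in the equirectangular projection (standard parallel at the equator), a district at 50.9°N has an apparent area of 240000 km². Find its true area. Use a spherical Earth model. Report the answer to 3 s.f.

Plate carrée maps x = Rλ, y = Rφ. The meridian scale is h = 1 and the parallel scale is k = 1/cos φ = sec φ.
Areal scale = h·k = 1 × sec φ; at 50.9°, h = 1.000, k = 1.586, so h·k = 1.586.
True area = apparent / (areal scale) = 240000 / 1.586 ≈ 151000 km².

151000 km²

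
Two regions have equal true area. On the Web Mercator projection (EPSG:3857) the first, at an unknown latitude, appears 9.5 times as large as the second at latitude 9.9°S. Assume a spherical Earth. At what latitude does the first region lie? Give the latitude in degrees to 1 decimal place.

For equal true areas on Mercator, apparent areas scale as sec²φ, so the ratio is cos²φ₂ / cos²φ₁.
cos²φ₂ / cos²φ₁ = 9.5  ⇒  cos φ₁ = cos 9.9° / √9.5 = 0.9851/3.082 = 0.3196.
φ₁ = arccos(0.3196) ≈ 71.4°.

71.4°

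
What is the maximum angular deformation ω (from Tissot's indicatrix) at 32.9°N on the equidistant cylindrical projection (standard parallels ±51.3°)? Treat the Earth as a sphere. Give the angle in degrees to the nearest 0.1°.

16.8°

In the equirectangular projection with standard parallel φ₀ = 51.3° (x = Rλ cos φ₀, y = Rφ), meridians are true-scale (h = 1) and the parallel scale is k = cos φ₀ / cos φ.
At 32.9°: h = 1.000, k = 0.7447; principal scales a = 1.000, b = 0.7447.
sin(ω/2) = (a − b)/(a + b) = 0.2553/1.745 = 0.1463, so ω = 2 arcsin(0.1463) ≈ 16.8°.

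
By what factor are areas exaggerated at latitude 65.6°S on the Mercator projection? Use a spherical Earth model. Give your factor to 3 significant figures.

Mercator is conformal, so the point scale is isotropic: h = k = sec φ = 1/cos φ.
Areal scale = k² = sec²φ = 1/cos²(65.6°) = 1/0.4131² = 5.860.

5.86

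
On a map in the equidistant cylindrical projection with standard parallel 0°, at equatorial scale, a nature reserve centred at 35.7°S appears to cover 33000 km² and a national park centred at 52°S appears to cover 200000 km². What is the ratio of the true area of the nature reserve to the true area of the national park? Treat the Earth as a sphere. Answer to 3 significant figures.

On the plate carrée, areal scale = h·k = 1 × sec φ, so true area = apparent × cos φ.
True area of nature reserve: 33000 × cos(35.7°) = 33000 × 0.8121 = 26800 km².
True area of national park: 200000 × cos(52°) = 200000 × 0.6157 = 123100 km².
Ratio = 26800 / 123100 ≈ 0.218.

0.218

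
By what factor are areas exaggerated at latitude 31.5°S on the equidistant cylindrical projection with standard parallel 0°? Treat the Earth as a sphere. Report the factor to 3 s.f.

Plate carrée maps x = Rλ, y = Rφ. The meridian scale is h = 1 and the parallel scale is k = 1/cos φ = sec φ.
Areal scale = h·k = 1 × sec φ; at 31.5°, h = 1.000, k = 1.173, so h·k = 1.173.

1.17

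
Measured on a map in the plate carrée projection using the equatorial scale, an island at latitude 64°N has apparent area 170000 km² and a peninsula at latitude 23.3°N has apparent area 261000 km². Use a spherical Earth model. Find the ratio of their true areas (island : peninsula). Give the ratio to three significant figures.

On the plate carrée, areal scale = h·k = 1 × sec φ, so true area = apparent × cos φ.
True area of island: 170000 × cos(64°) = 170000 × 0.4384 = 74520 km².
True area of peninsula: 261000 × cos(23.3°) = 261000 × 0.9184 = 239700 km².
Ratio = 74520 / 239700 ≈ 0.311.

0.311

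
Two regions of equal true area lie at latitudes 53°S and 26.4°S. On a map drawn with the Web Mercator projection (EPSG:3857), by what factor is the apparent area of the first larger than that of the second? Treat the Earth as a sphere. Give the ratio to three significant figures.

On Mercator, area is exaggerated by sec²φ = 1/cos²φ.
At 53°: sec²(53°) = 1/0.6018² = 2.761.
At 26.4°: sec²(26.4°) = 1/0.8957² = 1.246.
Ratio = 2.761/1.246 = cos²(26.4°)/cos²(53°) ≈ 2.22.

2.22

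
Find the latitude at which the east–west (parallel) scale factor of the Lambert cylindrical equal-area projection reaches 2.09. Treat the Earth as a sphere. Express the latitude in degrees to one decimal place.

The Lambert cylindrical equal-area projection is the cylindrical equal-area projection with its standard parallel at the equator (φ₀ = 0). A cylindrical equal-area projection with standard parallel φ₀ has meridian scale h = cos φ / cos φ₀ and parallel scale k = cos φ₀ / cos φ (so areas are preserved, h·k = 1).
k = cos φ₀ / cos φ = 2.09  ⇒  cos φ = cos 0° / 2.09 = 0.4785.
φ = arccos(0.4785) ≈ 61.4°.

61.4°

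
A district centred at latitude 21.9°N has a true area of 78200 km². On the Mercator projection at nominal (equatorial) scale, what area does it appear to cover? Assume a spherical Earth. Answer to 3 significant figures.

The Mercator projection is conformal; its linear scale factor is the same in every direction and equals sec φ = 1/cos φ.
Areal scale = k² = sec²φ = 1/cos²(21.9°) = 1/0.9278² = 1.162.
Apparent area = 78200 × 1.162 ≈ 90800 km².

90800 km²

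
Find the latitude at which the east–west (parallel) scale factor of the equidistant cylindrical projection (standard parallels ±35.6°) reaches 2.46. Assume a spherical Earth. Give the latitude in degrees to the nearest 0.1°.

With standard parallel φ₀ = 35.6°, the equirectangular projection gives x = Rλ cos φ₀, y = Rφ, so h = 1 and k = cos 35.6° / cos φ.
k = cos φ₀ / cos φ = 2.46  ⇒  cos φ = cos 35.6° / 2.46 = 0.3305.
φ = arccos(0.3305) ≈ 70.7°.

70.7°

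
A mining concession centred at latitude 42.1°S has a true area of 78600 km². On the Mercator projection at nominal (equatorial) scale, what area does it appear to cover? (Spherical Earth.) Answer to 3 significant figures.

The Mercator projection is conformal; its linear scale factor is the same in every direction and equals sec φ = 1/cos φ.
Areal scale = k² = sec²φ = 1/cos²(42.1°) = 1/0.7420² = 1.816.
Apparent area = 78600 × 1.816 ≈ 143000 km².

143000 km²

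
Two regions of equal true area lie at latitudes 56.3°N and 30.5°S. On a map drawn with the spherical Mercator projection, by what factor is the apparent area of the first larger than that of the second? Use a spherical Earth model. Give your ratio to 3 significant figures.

2.41

On Mercator, area is exaggerated by sec²φ = 1/cos²φ.
At 56.3°: sec²(56.3°) = 1/0.5548² = 3.248.
At 30.5°: sec²(30.5°) = 1/0.8616² = 1.347.
Ratio = 3.248/1.347 = cos²(30.5°)/cos²(56.3°) ≈ 2.41.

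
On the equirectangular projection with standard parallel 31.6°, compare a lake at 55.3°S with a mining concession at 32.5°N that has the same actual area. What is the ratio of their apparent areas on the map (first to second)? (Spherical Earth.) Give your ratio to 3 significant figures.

In the equirectangular projection with standard parallel φ₀ = 31.6° (x = Rλ cos φ₀, y = Rφ), meridians are true-scale (h = 1) and the parallel scale is k = cos φ₀ / cos φ.
Areal scale at 55.3°: h·k = 1.000 × 1.496 = 1.496.
Areal scale at 32.5°: h·k = 1.000 × 1.010 = 1.010.
Ratio = 1.496/1.010 ≈ 1.48.

1.48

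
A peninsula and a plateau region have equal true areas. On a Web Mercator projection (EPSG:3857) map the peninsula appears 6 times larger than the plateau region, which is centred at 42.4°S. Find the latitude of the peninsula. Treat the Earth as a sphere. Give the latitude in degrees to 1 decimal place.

For equal true areas on Mercator, apparent areas scale as sec²φ, so the ratio is cos²φ₂ / cos²φ₁.
cos²φ₂ / cos²φ₁ = 6  ⇒  cos φ₁ = cos 42.4° / √6 = 0.7385/2.449 = 0.3015.
φ₁ = arccos(0.3015) ≈ 72.5°.

72.5°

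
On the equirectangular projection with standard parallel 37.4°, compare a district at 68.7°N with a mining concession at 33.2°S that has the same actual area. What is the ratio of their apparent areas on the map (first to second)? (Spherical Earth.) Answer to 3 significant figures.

2.30

With standard parallel φ₀ = 37.4°, the equirectangular projection gives x = Rλ cos φ₀, y = Rφ, so h = 1 and k = cos 37.4° / cos φ.
Areal scale at 68.7°: h·k = 1.000 × 2.187 = 2.187.
Areal scale at 33.2°: h·k = 1.000 × 0.9494 = 0.9494.
Ratio = 2.187/0.9494 ≈ 2.30.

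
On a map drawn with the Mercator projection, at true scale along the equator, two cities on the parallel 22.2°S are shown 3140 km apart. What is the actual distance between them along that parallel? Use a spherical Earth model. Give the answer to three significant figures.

The Mercator projection is conformal; its linear scale factor is the same in every direction and equals sec φ = 1/cos φ.
Along the parallel at 22.2°, map distances are exaggerated by k = sec 22.2° = 1.080.
True distance = 3140 / 1.080 = 3140 × cos 22.2° ≈ 2910 km.

2910 km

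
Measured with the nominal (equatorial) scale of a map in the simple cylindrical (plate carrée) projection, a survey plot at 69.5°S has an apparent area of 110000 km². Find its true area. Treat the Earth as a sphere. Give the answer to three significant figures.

For the equirectangular projection with φ₀ = 0 (plate carrée), h = 1 along meridians and k = sec φ along parallels.
Areal scale = h·k = 1 × sec φ; at 69.5°, h = 1.000, k = 2.855, so h·k = 2.855.
True area = apparent / (areal scale) = 110000 / 2.855 ≈ 38500 km².

38500 km²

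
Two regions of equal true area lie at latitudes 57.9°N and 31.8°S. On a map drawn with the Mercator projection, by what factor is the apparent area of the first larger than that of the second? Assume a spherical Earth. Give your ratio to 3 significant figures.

2.56

On Mercator, area is exaggerated by sec²φ = 1/cos²φ.
At 57.9°: sec²(57.9°) = 1/0.5314² = 3.541.
At 31.8°: sec²(31.8°) = 1/0.8499² = 1.384.
Ratio = 3.541/1.384 = cos²(31.8°)/cos²(57.9°) ≈ 2.56.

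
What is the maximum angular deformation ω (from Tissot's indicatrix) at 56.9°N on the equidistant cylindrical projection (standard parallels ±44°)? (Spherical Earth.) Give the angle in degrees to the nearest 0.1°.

15.7°

The equidistant cylindrical projection with φ₀ = 44° has h = 1 (meridians true) and k = cos φ₀ / cos φ along parallels.
At 56.9°: h = 1.000, k = 1.317; principal scales a = 1.317, b = 1.000.
sin(ω/2) = (a − b)/(a + b) = 0.3172/2.317 = 0.1369, so ω = 2 arcsin(0.1369) ≈ 15.7°.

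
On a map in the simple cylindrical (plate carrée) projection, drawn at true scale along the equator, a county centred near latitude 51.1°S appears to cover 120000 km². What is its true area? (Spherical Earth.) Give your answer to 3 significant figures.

For the equirectangular projection with φ₀ = 0 (plate carrée), h = 1 along meridians and k = sec φ along parallels.
Areal scale = h·k = 1 × sec φ; at 51.1°, h = 1.000, k = 1.592, so h·k = 1.592.
True area = apparent / (areal scale) = 120000 / 1.592 ≈ 75400 km².

75400 km²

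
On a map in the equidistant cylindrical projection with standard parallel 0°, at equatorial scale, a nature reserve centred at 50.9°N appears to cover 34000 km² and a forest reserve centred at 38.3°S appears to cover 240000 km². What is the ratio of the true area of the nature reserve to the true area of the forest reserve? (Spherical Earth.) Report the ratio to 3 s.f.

0.114

On the plate carrée, areal scale = h·k = 1 × sec φ, so true area = apparent × cos φ.
True area of nature reserve: 34000 × cos(50.9°) = 34000 × 0.6307 = 21440 km².
True area of forest reserve: 240000 × cos(38.3°) = 240000 × 0.7848 = 188300 km².
Ratio = 21440 / 188300 ≈ 0.114.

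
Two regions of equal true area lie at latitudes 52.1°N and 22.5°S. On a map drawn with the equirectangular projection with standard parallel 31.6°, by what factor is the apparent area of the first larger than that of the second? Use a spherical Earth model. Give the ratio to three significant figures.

With standard parallel φ₀ = 31.6°, the equirectangular projection gives x = Rλ cos φ₀, y = Rφ, so h = 1 and k = cos 31.6° / cos φ.
Areal scale at 52.1°: h·k = 1.000 × 1.387 = 1.387.
Areal scale at 22.5°: h·k = 1.000 × 0.9219 = 0.9219.
Ratio = 1.387/0.9219 ≈ 1.50.

1.50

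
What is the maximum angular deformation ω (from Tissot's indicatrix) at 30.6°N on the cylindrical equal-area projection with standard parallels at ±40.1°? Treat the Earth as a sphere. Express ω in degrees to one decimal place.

13.5°

Cylindrical equal-area (φ₀ = 40.1°): h = cos φ / cos 40.1° along meridians, k = cos 40.1° / cos φ along parallels; h·k = 1.
At 30.6°: h = 1.125, k = 0.8887; principal scales a = 1.125, b = 0.8887.
sin(ω/2) = (a − b)/(a + b) = 0.2366/2.014 = 0.1175, so ω = 2 arcsin(0.1175) ≈ 13.5°.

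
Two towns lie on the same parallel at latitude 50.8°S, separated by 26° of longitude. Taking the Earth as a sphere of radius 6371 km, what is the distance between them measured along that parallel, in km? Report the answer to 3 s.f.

Arc length along a parallel = R cos φ · Δλ (with Δλ in radians).
= 6371 × cos 50.8° × (26° × π/180) = 6371 × 0.6320 × 0.4538 ≈ 1830 km.

1830 km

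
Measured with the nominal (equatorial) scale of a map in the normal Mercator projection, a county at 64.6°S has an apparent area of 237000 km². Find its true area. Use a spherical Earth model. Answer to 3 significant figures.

Mercator is conformal, so the point scale is isotropic: h = k = sec φ = 1/cos φ.
Areal scale = k² = sec²φ = 1/cos²(64.6°) = 1/0.4289² = 5.435.
True area = apparent / (areal scale) = 237000 / 5.435 ≈ 43600 km².

43600 km²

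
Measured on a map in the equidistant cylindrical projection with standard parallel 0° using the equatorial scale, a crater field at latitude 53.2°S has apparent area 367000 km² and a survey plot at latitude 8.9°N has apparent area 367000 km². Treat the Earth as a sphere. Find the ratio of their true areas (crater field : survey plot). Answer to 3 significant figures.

Plate carrée has h = 1 and k = sec φ, giving areal scale sec φ; true area = (apparent area) · cos φ.
True area of crater field: 367000 × cos(53.2°) = 367000 × 0.5990 = 219800 km².
True area of survey plot: 367000 × cos(8.9°) = 367000 × 0.9880 = 362600 km².
Ratio = 219800 / 362600 ≈ 0.606.

0.606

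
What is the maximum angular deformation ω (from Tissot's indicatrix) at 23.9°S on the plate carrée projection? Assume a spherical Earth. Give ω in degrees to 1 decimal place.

In the plate carrée (x = Rλ, y = Rφ), meridians are true-scale (h = 1) and parallels are stretched by k = sec φ.
At 23.9°: h = 1.000, k = 1.094; principal scales a = 1.094, b = 1.000.
sin(ω/2) = (a − b)/(a + b) = 0.09379/2.094 = 0.04479, so ω = 2 arcsin(0.04479) ≈ 5.1°.

5.1°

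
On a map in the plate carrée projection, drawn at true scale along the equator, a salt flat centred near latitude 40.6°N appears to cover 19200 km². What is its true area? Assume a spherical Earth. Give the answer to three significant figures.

For the equirectangular projection with φ₀ = 0 (plate carrée), h = 1 along meridians and k = sec φ along parallels.
Areal scale = h·k = 1 × sec φ; at 40.6°, h = 1.000, k = 1.317, so h·k = 1.317.
True area = apparent / (areal scale) = 19200 / 1.317 ≈ 14600 km².

14600 km²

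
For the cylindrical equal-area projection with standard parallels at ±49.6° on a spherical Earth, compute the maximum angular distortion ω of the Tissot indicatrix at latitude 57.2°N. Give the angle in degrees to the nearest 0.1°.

20.4°

Cylindrical equal-area (φ₀ = 49.6°): h = cos φ / cos 49.6° along meridians, k = cos 49.6° / cos φ along parallels; h·k = 1.
At 57.2°: h = 0.8358, k = 1.196; principal scales a = 1.196, b = 0.8358.
sin(ω/2) = (a − b)/(a + b) = 0.3606/2.032 = 0.1774, so ω = 2 arcsin(0.1774) ≈ 20.4°.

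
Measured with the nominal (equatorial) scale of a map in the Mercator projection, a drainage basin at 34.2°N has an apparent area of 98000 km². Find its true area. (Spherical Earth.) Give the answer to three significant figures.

67000 km²

Mercator is conformal, so the point scale is isotropic: h = k = sec φ = 1/cos φ.
Areal scale = k² = sec²φ = 1/cos²(34.2°) = 1/0.8271² = 1.462.
True area = apparent / (areal scale) = 98000 / 1.462 ≈ 67000 km².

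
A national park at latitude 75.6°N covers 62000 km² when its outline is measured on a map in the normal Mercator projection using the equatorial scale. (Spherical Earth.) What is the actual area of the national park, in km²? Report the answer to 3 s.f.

3830 km²

The Mercator projection is conformal; its linear scale factor is the same in every direction and equals sec φ = 1/cos φ.
Areal scale = k² = sec²φ = 1/cos²(75.6°) = 1/0.2487² = 16.17.
True area = apparent / (areal scale) = 62000 / 16.17 ≈ 3830 km².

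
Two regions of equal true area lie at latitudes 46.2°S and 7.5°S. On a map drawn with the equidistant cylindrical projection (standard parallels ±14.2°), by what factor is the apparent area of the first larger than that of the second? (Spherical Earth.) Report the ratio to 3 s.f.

1.43

In the equirectangular projection with standard parallel φ₀ = 14.2° (x = Rλ cos φ₀, y = Rφ), meridians are true-scale (h = 1) and the parallel scale is k = cos φ₀ / cos φ.
Areal scale at 46.2°: h·k = 1.000 × 1.401 = 1.401.
Areal scale at 7.5°: h·k = 1.000 × 0.9778 = 0.9778.
Ratio = 1.401/0.9778 ≈ 1.43.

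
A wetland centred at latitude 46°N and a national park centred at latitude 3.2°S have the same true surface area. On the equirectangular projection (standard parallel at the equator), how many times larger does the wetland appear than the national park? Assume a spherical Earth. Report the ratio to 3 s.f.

1.44

In the plate carrée (x = Rλ, y = Rφ), meridians are true-scale (h = 1) and parallels are stretched by k = sec φ.
Areal scale at 46°: h·k = 1.000 × 1.440 = 1.440.
Areal scale at 3.2°: h·k = 1.000 × 1.002 = 1.002.
Ratio = 1.440/1.002 ≈ 1.44.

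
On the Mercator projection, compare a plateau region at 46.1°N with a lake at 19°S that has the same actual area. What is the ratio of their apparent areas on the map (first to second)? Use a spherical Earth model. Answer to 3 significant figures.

Mercator is conformal with k = sec φ, so areal scale = k² = sec²φ.
At 46.1°: sec²(46.1°) = 1/0.6934² = 2.080.
At 19°: sec²(19°) = 1/0.9455² = 1.119.
Ratio = 2.080/1.119 = cos²(19°)/cos²(46.1°) ≈ 1.86.

1.86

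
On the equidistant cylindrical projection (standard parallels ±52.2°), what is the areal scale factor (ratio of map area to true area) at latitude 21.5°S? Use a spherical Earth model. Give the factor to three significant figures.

0.659

With standard parallel φ₀ = 52.2°, the equirectangular projection gives x = Rλ cos φ₀, y = Rφ, so h = 1 and k = cos 52.2° / cos φ.
Areal scale = h·k = 1 × cos φ₀ / cos φ; at 21.5°, h = 1.000, k = 0.6587, so h·k = 0.6587.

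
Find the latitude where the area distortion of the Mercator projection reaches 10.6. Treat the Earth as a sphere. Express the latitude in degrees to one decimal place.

72.1°

Mercator areal scale is sec²φ.
sec²φ = 10.6  ⇒  cos²φ = 0.09434  ⇒  cos φ = 0.3071.
φ = arccos(0.3071) ≈ 72.1°.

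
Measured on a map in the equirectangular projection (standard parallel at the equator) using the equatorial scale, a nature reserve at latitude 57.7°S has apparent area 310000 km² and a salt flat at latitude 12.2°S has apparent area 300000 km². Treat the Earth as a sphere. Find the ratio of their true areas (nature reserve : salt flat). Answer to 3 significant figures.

0.565

On the plate carrée, areal scale = h·k = 1 × sec φ, so true area = apparent × cos φ.
True area of nature reserve: 310000 × cos(57.7°) = 310000 × 0.5344 = 165600 km².
True area of salt flat: 300000 × cos(12.2°) = 300000 × 0.9774 = 293200 km².
Ratio = 165600 / 293200 ≈ 0.565.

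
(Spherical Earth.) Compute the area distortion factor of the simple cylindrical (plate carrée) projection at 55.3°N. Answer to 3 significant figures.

1.76

Plate carrée maps x = Rλ, y = Rφ. The meridian scale is h = 1 and the parallel scale is k = 1/cos φ = sec φ.
Areal scale = h·k = 1 × sec φ; at 55.3°, h = 1.000, k = 1.757, so h·k = 1.757.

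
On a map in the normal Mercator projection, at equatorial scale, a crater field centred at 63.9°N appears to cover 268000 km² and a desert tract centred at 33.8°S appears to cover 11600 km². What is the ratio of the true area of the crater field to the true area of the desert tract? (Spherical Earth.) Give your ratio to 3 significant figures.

Since Mercator area scale is 1/cos²φ, the true area equals the apparent area multiplied by cos²φ.
True area of crater field: 268000 × cos²(63.9°) = 268000 × 0.1935 = 51870 km².
True area of desert tract: 11600 × cos²(33.8°) = 11600 × 0.6905 = 8010 km².
Ratio = 51870 / 8010 ≈ 6.48.

6.48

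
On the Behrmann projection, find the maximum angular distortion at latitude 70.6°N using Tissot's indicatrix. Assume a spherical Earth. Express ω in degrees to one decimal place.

The Behrmann projection is cylindrical equal-area with φ₀ = 30°. Cylindrical equal-area (φ₀ = 30°): h = cos φ / cos 30° along meridians, k = cos 30° / cos φ along parallels; h·k = 1.
At 70.6°: h = 0.3835, k = 2.607; principal scales a = 2.607, b = 0.3835.
sin(ω/2) = (a − b)/(a + b) = 2.224/2.991 = 0.7435, so ω = 2 arcsin(0.7435) ≈ 96.1°.

96.1°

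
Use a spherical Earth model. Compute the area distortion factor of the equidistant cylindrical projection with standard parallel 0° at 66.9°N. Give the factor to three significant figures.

2.55

Plate carrée maps x = Rλ, y = Rφ. The meridian scale is h = 1 and the parallel scale is k = 1/cos φ = sec φ.
Areal scale = h·k = 1 × sec φ; at 66.9°, h = 1.000, k = 2.549, so h·k = 2.549.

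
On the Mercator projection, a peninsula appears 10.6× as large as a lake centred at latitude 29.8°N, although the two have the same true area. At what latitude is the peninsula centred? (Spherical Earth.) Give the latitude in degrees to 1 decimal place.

For equal true areas on Mercator, apparent areas scale as sec²φ, so the ratio is cos²φ₂ / cos²φ₁.
cos²φ₂ / cos²φ₁ = 10.6  ⇒  cos φ₁ = cos 29.8° / √10.6 = 0.8678/3.256 = 0.2665.
φ₁ = arccos(0.2665) ≈ 74.5°.

74.5°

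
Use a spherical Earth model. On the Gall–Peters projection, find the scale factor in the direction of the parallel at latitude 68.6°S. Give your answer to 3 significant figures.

The Gall–Peters projection is cylindrical equal-area with φ₀ = 45°. Cylindrical equal-area (φ₀ = 45°): h = cos φ / cos 45° along meridians, k = cos 45° / cos φ along parallels; h·k = 1.
k = cos 45° / cos 68.6° = 0.7071/0.3649 = 1.938.

1.94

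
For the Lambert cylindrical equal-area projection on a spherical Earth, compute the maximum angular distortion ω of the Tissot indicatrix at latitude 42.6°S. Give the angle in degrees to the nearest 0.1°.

34.6°

The Lambert cylindrical equal-area projection is the cylindrical equal-area projection with its standard parallel at the equator (φ₀ = 0). For cylindrical equal-area with standard parallel φ₀, h = cos φ / cos φ₀ and k = cos φ₀ / cos φ, so h·k = 1.
At 42.6°: h = 0.7361, k = 1.359; principal scales a = 1.359, b = 0.7361.
sin(ω/2) = (a − b)/(a + b) = 0.6224/2.095 = 0.2972, so ω = 2 arcsin(0.2972) ≈ 34.6°.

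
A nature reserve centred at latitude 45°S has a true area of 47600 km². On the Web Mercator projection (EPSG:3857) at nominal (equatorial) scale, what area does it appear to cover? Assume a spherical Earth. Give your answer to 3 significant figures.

The Mercator projection is conformal; its linear scale factor is the same in every direction and equals sec φ = 1/cos φ.
Areal scale = k² = sec²φ = 1/cos²(45°) = 1/0.7071² = 2.000.
Apparent area = 47600 × 2.000 ≈ 95200 km².

95200 km²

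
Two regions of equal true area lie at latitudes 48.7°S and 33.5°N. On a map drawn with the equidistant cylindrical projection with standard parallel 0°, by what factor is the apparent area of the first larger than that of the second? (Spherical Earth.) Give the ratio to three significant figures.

1.26

In the plate carrée (x = Rλ, y = Rφ), meridians are true-scale (h = 1) and parallels are stretched by k = sec φ.
Areal scale at 48.7°: h·k = 1.000 × 1.515 = 1.515.
Areal scale at 33.5°: h·k = 1.000 × 1.199 = 1.199.
Ratio = 1.515/1.199 ≈ 1.26.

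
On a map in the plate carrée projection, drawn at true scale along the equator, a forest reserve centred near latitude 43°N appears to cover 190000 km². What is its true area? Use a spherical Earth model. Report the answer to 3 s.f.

139000 km²

In the plate carrée (x = Rλ, y = Rφ), meridians are true-scale (h = 1) and parallels are stretched by k = sec φ.
Areal scale = h·k = 1 × sec φ; at 43°, h = 1.000, k = 1.367, so h·k = 1.367.
True area = apparent / (areal scale) = 190000 / 1.367 ≈ 139000 km².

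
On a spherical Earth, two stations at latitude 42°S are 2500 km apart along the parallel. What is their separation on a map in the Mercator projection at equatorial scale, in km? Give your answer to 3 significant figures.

Mercator is conformal, so the point scale is isotropic: h = k = sec φ = 1/cos φ.
Along the parallel, k = sec 42° = 1/0.7431 = 1.346.
Map distance = 2500 × 1.346 ≈ 3360 km.

3360 km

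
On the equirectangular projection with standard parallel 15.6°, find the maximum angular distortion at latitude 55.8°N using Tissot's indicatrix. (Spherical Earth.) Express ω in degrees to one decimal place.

With standard parallel φ₀ = 15.6°, the equirectangular projection gives x = Rλ cos φ₀, y = Rφ, so h = 1 and k = cos 15.6° / cos φ.
At 55.8°: h = 1.000, k = 1.714; principal scales a = 1.714, b = 1.000.
sin(ω/2) = (a − b)/(a + b) = 0.7136/2.714 = 0.2630, so ω = 2 arcsin(0.2630) ≈ 30.5°.

30.5°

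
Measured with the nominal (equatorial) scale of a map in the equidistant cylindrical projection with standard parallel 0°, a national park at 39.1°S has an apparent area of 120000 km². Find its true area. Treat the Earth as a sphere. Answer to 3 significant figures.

Plate carrée maps x = Rλ, y = Rφ. The meridian scale is h = 1 and the parallel scale is k = 1/cos φ = sec φ.
Areal scale = h·k = 1 × sec φ; at 39.1°, h = 1.000, k = 1.289, so h·k = 1.289.
True area = apparent / (areal scale) = 120000 / 1.289 ≈ 93100 km².

93100 km²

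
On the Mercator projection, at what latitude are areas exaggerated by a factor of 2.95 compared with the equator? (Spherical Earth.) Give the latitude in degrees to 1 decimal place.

54.4°

Mercator areal scale is sec²φ.
sec²φ = 2.95  ⇒  cos²φ = 0.3390  ⇒  cos φ = 0.5822.
φ = arccos(0.5822) ≈ 54.4°.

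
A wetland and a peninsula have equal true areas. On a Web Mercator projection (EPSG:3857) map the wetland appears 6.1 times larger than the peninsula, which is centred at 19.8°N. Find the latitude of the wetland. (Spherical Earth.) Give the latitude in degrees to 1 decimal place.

67.6°

Mercator areal scale is sec²φ, so apparent-area ratio = sec²φ₁ / sec²φ₂ = cos²φ₂ / cos²φ₁.
cos²φ₂ / cos²φ₁ = 6.1  ⇒  cos φ₁ = cos 19.8° / √6.1 = 0.9409/2.470 = 0.3810.
φ₁ = arccos(0.3810) ≈ 67.6°.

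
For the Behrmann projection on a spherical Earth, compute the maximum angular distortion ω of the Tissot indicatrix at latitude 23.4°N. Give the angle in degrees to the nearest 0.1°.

6.6°

The Behrmann projection is cylindrical equal-area with φ₀ = 30°. Cylindrical equal-area (φ₀ = 30°): h = cos φ / cos 30° along meridians, k = cos 30° / cos φ along parallels; h·k = 1.
At 23.4°: h = 1.060, k = 0.9436; principal scales a = 1.060, b = 0.9436.
sin(ω/2) = (a − b)/(a + b) = 0.1161/2.003 = 0.05795, so ω = 2 arcsin(0.05795) ≈ 6.6°.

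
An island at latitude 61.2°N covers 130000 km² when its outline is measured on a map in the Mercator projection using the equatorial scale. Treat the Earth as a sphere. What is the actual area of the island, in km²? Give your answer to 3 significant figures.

Mercator is conformal, so the point scale is isotropic: h = k = sec φ = 1/cos φ.
Areal scale = k² = sec²φ = 1/cos²(61.2°) = 1/0.4818² = 4.309.
True area = apparent / (areal scale) = 130000 / 4.309 ≈ 30200 km².

30200 km²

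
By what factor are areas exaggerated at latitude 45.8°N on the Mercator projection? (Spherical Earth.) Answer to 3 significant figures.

2.06

The Mercator projection is conformal; its linear scale factor is the same in every direction and equals sec φ = 1/cos φ.
Areal scale = k² = sec²φ = 1/cos²(45.8°) = 1/0.6972² = 2.057.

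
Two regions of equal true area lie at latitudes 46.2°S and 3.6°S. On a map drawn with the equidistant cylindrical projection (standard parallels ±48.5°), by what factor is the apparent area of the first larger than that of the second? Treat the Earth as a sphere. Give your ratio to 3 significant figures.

1.44

In the equirectangular projection with standard parallel φ₀ = 48.5° (x = Rλ cos φ₀, y = Rφ), meridians are true-scale (h = 1) and the parallel scale is k = cos φ₀ / cos φ.
Areal scale at 46.2°: h·k = 1.000 × 0.9573 = 0.9573.
Areal scale at 3.6°: h·k = 1.000 × 0.6639 = 0.6639.
Ratio = 0.9573/0.6639 ≈ 1.44.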